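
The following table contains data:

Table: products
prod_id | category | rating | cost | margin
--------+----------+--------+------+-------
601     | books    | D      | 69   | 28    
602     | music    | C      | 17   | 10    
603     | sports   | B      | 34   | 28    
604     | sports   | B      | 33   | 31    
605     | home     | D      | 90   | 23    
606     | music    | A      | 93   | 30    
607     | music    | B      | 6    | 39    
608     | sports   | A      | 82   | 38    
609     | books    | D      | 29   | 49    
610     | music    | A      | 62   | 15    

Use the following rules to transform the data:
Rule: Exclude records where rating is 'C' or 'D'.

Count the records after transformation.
6

Step 1: Count records to exclude
  - 1 (C) + 3 (D) = 4 records
Step 2: Total records: 10
Step 3: Remaining = 10 - 4 = 6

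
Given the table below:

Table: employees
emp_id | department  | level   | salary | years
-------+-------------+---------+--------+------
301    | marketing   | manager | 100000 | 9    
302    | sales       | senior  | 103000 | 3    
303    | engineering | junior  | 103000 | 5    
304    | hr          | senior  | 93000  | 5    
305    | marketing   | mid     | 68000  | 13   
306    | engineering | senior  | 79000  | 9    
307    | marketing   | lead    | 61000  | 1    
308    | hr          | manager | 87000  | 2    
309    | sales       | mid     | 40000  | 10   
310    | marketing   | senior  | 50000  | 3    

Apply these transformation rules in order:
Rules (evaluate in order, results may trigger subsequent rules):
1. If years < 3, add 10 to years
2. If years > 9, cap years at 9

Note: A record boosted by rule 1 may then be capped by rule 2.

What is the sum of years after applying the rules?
70

Step 1: Apply rule 1 to records with years < 3
  - 2 records get bonus of 10
  - Of these, 2 records then exceed 9 and get capped
Step 2: Apply rule 2 to records with years > 9
  - 2 records (original) are capped
Step 3: Calculate final sum = 70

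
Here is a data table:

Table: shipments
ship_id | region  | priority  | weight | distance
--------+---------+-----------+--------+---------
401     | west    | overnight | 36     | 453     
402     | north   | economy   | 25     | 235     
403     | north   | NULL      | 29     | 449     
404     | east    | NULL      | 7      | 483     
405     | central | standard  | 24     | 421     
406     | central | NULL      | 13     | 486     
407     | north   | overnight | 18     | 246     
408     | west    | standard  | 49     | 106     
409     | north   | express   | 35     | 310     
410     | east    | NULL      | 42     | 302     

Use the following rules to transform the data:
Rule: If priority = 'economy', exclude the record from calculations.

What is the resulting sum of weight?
253

Step 1: Identify records where priority = 'economy'
Step 2: The excluded records sum to 25
Step 3: Original total weight = 278
Step 4: Remaining total = 278 - 25 = 253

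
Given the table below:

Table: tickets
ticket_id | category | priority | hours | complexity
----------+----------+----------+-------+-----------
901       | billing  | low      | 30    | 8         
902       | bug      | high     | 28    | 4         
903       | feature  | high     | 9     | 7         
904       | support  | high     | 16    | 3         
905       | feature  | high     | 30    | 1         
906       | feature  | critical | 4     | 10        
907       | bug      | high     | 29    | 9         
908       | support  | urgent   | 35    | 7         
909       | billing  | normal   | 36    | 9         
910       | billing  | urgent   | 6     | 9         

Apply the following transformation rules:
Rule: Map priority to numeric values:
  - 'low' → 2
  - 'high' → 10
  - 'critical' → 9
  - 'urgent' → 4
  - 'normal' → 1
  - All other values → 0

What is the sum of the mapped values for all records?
70

Step 1: Apply mapping to each record
Step 2: Count by status:
  'low': 1 records × 2 = 2
  'high': 5 records × 10 = 50
  'critical': 1 records × 9 = 9
  'urgent': 2 records × 4 = 8
  'normal': 1 records × 1 = 1
Step 3: Sum all mapped values = 70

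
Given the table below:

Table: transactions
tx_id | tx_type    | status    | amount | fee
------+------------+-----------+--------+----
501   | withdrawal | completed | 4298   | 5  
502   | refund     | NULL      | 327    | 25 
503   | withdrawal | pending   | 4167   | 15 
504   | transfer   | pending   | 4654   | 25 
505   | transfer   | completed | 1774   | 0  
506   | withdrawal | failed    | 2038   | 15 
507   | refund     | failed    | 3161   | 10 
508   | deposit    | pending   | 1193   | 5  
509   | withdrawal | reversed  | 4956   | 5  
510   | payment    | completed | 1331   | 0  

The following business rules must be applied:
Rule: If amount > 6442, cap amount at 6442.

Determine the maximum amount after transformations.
4956

Step 1: Original maximum amount = 4956
Step 2: Check cap of 6442 against maximum
Step 3: No records exceed the cap (max 4956 <= cap 6442), so no capping applies
Step 4: Maximum after transformation = 4956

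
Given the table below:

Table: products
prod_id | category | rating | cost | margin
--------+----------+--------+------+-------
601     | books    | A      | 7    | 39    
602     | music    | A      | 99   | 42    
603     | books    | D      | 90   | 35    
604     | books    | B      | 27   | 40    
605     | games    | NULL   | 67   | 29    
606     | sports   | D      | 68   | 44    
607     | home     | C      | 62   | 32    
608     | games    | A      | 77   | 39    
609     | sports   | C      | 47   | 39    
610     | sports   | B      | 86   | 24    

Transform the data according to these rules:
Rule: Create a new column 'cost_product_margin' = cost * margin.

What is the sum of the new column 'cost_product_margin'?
22480

Step 1: For each record, compute cost * margin
Example calculations:
  7 * 39 = 273
  99 * 42 = 4158
  90 * 35 = 3150
  ...
Step 2: Sum all derived values
Step 3: Total = 22480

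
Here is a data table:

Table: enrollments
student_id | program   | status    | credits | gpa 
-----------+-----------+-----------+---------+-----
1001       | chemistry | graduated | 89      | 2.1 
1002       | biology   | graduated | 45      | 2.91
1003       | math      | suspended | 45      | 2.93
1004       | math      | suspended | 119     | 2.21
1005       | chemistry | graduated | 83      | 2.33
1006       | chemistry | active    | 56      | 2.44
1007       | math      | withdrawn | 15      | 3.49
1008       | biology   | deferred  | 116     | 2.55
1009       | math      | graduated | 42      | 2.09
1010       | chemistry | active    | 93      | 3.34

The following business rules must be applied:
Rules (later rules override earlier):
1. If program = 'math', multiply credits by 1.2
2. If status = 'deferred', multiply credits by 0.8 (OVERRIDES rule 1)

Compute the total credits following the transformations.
724.0

Step 1: Rule 2 takes priority for records with status = 'deferred'
  - 1 records: 116 × 0.8 = 92.8
Step 2: Rule 1 applies to remaining records with program = 'math'
  - 4 records: 221 × 1.2 = 265.2
Step 3: Other records unchanged: 366
Step 4: Final sum = 92.8 + 265.2 + 366 = 724.0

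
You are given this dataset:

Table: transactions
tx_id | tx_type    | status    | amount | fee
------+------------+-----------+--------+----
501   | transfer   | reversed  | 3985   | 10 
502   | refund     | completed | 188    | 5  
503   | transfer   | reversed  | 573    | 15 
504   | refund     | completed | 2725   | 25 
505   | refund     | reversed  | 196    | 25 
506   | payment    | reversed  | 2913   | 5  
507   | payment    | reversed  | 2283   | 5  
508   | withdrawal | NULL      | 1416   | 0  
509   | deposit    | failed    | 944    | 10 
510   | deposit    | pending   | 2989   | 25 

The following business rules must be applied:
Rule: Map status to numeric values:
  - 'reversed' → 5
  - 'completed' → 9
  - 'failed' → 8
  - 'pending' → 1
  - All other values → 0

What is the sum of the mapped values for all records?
52

Step 1: Apply mapping to each record
Step 2: Count by status:
  'reversed': 5 records × 5 = 25
  'completed': 2 records × 9 = 18
  'failed': 1 records × 8 = 8
  'pending': 1 records × 1 = 1
Step 3: Sum all mapped values = 52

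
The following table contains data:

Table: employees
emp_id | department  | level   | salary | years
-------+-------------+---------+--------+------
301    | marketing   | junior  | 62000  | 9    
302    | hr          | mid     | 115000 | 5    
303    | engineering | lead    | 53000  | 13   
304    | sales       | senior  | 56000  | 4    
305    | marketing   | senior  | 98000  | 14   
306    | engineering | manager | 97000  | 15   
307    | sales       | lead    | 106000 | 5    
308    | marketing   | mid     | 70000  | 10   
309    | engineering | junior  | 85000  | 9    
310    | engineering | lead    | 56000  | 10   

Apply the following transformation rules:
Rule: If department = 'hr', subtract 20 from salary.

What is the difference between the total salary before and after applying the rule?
20

Step 1: Original sum of salary = 798000
Step 2: 1 records have department = 'hr'
Step 3: Each affected record changes by -20
Step 4: Total change = 1 × -20 = -20
Step 5: New sum = 798000 + -20 = 797980
Step 6: Difference = |797980 - 798000| = 20
        (Sum decreased by 20)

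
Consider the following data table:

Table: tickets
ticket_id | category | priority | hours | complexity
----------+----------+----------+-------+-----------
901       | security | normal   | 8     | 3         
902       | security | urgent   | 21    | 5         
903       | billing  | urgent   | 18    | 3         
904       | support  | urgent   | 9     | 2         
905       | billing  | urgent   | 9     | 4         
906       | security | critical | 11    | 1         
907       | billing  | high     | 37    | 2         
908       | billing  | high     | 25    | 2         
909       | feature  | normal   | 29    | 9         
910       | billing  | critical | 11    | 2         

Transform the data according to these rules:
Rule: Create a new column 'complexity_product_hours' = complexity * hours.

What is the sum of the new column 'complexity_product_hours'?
655

Step 1: For each record, compute complexity * hours
Example calculations:
  3 * 8 = 24
  5 * 21 = 105
  3 * 18 = 54
  ...
Step 2: Sum all derived values
Step 3: Total = 655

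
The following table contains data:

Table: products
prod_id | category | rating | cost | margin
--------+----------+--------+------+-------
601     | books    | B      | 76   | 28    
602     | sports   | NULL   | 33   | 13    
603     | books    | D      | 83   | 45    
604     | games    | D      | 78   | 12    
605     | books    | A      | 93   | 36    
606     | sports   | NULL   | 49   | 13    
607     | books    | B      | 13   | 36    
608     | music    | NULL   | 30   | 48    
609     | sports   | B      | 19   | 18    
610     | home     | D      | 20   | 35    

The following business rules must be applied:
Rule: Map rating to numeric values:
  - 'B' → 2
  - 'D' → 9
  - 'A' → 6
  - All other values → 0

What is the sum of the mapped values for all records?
39

Step 1: Apply mapping to each record
Step 2: Count by status:
  'B': 3 records × 2 = 6
  'D': 3 records × 9 = 27
  'A': 1 records × 6 = 6
Step 3: Sum all mapped values = 39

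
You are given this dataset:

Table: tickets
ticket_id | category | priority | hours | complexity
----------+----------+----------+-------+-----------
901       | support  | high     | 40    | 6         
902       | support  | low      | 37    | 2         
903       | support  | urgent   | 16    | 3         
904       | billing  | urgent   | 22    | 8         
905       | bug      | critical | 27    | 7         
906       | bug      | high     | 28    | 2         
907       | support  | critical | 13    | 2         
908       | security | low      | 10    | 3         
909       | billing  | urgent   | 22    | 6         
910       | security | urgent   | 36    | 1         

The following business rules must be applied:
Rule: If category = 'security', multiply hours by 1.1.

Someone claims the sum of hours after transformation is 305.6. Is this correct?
No, the correct result is 255.6.

Step 1: Calculate the correct sum after transformation
Step 2: Apply multiplier 1.1 to records where category = 'security'
Step 3: Correct result = 255.6
Step 4: Claimed result = 305.6
Step 5: 255.6 ≠ 305.6
Conclusion: The claimed result is incorrect. The correct answer is 255.6.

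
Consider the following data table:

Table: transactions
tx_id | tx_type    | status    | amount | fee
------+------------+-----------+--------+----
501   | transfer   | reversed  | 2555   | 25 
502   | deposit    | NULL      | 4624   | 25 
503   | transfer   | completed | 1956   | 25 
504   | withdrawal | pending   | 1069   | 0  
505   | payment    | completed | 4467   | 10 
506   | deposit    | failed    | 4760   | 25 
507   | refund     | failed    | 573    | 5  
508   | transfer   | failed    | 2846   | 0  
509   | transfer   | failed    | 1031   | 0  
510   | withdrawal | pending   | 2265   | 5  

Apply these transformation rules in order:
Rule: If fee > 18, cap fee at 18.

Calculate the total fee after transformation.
92

Step 1: 4 records have fee > 18
Step 2: These records originally summed to 100
Step 3: After capping: 4 × 18 = 72
Step 4: Unaffected records sum: 20
Step 5: Final sum = 72 + 20 = 92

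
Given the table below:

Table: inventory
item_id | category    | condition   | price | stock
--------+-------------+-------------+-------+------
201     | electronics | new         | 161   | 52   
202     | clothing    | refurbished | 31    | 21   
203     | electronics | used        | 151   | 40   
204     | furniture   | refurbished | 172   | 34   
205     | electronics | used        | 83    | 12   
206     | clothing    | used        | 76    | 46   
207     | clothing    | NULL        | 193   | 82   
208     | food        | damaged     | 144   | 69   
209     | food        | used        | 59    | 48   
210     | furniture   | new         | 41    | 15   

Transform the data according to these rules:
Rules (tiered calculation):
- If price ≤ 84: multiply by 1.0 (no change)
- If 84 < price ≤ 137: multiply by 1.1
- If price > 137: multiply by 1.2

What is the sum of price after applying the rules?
1275.2

Step 1: Tier 1 (price ≤ 84): 5 records, sum = 290 × 1.0 = 290.0
Step 2: Tier 2 (84 < price ≤ 137): 0 records, sum = 0 × 1.1 = 0.0
Step 3: Tier 3 (price > 137): 5 records, sum = 821 × 1.2 = 985.2
Step 4: Final sum = 290.0 + 0.0 + 985.2 = 1275.2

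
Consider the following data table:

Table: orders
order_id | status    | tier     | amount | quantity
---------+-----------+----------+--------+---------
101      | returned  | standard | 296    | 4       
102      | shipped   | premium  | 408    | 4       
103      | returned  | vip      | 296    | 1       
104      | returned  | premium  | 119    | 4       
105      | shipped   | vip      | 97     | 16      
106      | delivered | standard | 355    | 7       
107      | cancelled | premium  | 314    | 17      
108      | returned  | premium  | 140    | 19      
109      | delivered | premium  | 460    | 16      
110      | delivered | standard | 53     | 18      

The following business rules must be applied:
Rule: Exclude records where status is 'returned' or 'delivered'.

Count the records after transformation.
3

Step 1: Count records to exclude
  - 4 (returned) + 3 (delivered) = 7 records
Step 2: Total records: 10
Step 3: Remaining = 10 - 7 = 3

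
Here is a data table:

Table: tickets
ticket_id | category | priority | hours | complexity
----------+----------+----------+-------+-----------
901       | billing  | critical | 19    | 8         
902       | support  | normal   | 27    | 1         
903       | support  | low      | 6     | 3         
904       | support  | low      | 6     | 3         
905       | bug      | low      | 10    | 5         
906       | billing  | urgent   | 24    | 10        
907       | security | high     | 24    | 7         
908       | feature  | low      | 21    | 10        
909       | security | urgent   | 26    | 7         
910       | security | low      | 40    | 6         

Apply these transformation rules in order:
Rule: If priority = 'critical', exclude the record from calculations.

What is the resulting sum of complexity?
52

Step 1: Identify records where priority = 'critical'
Step 2: The excluded records sum to 8
Step 3: Original total complexity = 60
Step 4: Remaining total = 60 - 8 = 52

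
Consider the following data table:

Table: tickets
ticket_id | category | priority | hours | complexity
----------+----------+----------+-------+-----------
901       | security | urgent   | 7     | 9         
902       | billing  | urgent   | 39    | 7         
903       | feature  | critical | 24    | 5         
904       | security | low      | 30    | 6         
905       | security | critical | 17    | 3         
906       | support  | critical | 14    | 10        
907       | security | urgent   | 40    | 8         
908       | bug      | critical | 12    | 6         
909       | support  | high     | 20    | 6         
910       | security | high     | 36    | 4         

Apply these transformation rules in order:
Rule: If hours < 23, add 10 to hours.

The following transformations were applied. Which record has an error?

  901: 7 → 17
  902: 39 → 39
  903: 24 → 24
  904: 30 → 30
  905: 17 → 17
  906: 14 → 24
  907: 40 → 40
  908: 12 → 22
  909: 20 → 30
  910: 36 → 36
Record 905 has an error. The correct transformed value should be 27, not 17.

Step 1: Check each record against the rule
Step 2: Record 905 has hours = 17
Step 3: Since 17 < 23, the bonus should have been applied
Step 4: Correct value = 27, but claimed value = 17
Conclusion: Record 905 has the error.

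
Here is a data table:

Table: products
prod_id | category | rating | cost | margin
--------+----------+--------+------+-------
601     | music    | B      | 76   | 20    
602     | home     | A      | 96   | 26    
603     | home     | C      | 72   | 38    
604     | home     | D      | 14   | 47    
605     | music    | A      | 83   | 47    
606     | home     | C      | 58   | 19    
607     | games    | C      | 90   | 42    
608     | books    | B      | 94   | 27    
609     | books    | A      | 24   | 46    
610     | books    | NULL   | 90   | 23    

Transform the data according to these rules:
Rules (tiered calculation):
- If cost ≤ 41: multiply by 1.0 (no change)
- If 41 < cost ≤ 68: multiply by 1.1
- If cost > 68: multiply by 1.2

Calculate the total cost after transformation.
823.0

Step 1: Tier 1 (cost ≤ 41): 2 records, sum = 38 × 1.0 = 38.0
Step 2: Tier 2 (41 < cost ≤ 68): 1 records, sum = 58 × 1.1 = 63.8
Step 3: Tier 3 (cost > 68): 7 records, sum = 601 × 1.2 = 721.2
Step 4: Final sum = 38.0 + 63.8 + 721.2 = 823.0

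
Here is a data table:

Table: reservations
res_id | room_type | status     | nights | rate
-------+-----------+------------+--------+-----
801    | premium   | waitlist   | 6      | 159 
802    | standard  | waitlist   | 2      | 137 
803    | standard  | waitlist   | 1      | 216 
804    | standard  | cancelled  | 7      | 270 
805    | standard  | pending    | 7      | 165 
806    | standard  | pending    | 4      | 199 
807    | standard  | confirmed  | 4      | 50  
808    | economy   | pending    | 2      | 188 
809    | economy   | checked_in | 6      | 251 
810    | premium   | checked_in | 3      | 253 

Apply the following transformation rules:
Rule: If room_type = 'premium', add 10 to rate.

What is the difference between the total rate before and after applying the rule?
20

Step 1: Original sum of rate = 1888
Step 2: 2 records have room_type = 'premium'
Step 3: Each affected record changes by 10
Step 4: Total change = 2 × 10 = 20
Step 5: New sum = 1888 + 20 = 1908
Step 6: Difference = |1908 - 1888| = 20
        (Sum increased by 20)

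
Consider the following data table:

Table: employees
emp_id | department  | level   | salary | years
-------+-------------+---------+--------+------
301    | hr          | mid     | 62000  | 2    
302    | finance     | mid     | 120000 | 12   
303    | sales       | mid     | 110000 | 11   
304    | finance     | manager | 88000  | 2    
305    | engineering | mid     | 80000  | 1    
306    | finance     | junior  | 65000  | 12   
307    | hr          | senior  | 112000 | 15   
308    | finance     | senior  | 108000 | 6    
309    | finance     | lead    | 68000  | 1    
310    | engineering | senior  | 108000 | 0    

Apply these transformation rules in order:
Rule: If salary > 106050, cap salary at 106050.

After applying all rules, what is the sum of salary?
893250

Step 1: 5 records have salary > 106050
Step 2: These records originally summed to 558000
Step 3: After capping: 5 × 106050 = 530250
Step 4: Unaffected records sum: 363000
Step 5: Final sum = 530250 + 363000 = 893250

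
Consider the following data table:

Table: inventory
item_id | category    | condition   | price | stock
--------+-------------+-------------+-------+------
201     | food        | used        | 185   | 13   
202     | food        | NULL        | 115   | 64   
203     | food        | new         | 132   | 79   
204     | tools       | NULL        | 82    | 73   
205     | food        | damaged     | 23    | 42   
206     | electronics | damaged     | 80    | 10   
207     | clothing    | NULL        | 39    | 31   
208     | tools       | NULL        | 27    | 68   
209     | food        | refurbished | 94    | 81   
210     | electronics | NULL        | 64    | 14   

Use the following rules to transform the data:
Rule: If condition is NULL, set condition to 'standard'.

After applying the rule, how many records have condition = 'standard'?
5

Step 1: Count records where condition IS NULL
Step 2: Found 5 records with NULL condition
Step 3: These records will have condition set to 'standard'
Step 4: Records already having condition = 'standard': 0
Step 5: Answer: 5 + 0 = 5 records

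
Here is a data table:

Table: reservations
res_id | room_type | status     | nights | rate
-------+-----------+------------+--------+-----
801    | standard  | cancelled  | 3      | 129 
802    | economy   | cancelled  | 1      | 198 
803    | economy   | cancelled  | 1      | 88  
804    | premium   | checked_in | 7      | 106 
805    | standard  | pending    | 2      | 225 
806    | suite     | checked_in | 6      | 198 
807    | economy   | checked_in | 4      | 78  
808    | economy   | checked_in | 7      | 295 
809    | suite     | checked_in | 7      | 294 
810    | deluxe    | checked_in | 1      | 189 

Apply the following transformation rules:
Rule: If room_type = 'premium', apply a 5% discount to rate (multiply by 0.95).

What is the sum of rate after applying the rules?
1794.7

Step 1: Records with room_type = 'premium' have total rate = 106
Step 2: Apply multiplier: 106 × 0.95 = 100.7
Step 3: Other records total: 1694
Step 4: Final sum = 100.7 + 1694 = 1794.7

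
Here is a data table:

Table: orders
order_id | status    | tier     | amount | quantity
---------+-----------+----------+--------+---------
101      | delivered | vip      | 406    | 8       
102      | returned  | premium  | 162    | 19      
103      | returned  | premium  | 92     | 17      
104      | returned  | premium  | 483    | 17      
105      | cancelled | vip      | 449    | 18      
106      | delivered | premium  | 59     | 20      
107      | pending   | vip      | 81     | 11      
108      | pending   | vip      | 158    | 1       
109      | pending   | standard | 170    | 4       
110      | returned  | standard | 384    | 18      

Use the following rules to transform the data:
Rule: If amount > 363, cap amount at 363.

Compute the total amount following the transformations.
2174

Step 1: 4 records have amount > 363
Step 2: These records originally summed to 1722
Step 3: After capping: 4 × 363 = 1452
Step 4: Unaffected records sum: 722
Step 5: Final sum = 1452 + 722 = 2174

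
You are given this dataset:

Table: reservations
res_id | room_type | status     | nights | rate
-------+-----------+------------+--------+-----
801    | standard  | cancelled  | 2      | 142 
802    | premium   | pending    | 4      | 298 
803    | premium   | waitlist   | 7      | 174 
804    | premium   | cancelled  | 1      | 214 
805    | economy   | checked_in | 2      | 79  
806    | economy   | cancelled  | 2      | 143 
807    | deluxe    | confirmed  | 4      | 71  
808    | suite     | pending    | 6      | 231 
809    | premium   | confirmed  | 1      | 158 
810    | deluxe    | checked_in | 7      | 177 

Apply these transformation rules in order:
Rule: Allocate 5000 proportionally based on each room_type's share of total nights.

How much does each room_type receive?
deluxe: 1527.78, economy: 555.56, premium: 1805.56, standard: 277.78, suite: 833.33

Step 1: Calculate total nights = 36
Step 2: Calculate each room_type's proportion:
  deluxe: 11/36 = 30.56% → 1527.78
  economy: 4/36 = 11.11% → 555.56
  premium: 13/36 = 36.11% → 1805.56
  standard: 2/36 = 5.56% → 277.78
  suite: 6/36 = 16.67% → 833.33
Step 3: Verify: sum of allocations ≈ 5000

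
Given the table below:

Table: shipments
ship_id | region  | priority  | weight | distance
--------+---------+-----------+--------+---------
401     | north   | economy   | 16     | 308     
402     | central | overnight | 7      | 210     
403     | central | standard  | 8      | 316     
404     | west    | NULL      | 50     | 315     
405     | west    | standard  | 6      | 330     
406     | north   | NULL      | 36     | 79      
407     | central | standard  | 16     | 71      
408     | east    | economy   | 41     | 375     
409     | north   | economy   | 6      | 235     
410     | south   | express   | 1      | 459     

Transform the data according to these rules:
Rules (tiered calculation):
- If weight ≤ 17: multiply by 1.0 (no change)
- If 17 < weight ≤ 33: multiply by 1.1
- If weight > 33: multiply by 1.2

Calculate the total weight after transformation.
212.4

Step 1: Tier 1 (weight ≤ 17): 7 records, sum = 60 × 1.0 = 60.0
Step 2: Tier 2 (17 < weight ≤ 33): 0 records, sum = 0 × 1.1 = 0.0
Step 3: Tier 3 (weight > 33): 3 records, sum = 127 × 1.2 = 152.4
Step 4: Final sum = 60.0 + 0.0 + 152.4 = 212.4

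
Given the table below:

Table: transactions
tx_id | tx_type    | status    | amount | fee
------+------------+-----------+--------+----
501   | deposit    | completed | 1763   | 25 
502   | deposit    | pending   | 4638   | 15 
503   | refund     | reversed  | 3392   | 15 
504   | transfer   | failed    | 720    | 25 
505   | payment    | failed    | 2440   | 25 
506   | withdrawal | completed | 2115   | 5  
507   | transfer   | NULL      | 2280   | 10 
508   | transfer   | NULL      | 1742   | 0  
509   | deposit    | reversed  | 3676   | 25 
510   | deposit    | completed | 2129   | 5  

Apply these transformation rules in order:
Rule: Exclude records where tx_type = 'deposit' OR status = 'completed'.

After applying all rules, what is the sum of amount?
10574

Step 1: Find records where tx_type = 'deposit' OR status = 'completed'
Step 2: 5 records match, summing to 14321
Step 3: Original sum: 24895
Step 4: Remaining sum = 24895 - 14321 = 10574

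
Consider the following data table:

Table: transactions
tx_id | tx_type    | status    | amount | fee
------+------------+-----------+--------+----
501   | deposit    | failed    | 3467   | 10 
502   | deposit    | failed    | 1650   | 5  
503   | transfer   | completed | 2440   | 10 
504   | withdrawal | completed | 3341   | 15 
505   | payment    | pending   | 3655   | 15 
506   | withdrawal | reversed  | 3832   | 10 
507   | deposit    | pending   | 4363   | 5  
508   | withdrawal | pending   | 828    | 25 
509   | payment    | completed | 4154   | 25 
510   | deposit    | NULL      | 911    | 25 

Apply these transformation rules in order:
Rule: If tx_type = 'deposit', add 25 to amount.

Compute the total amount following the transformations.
28741

Step 1: Count records where tx_type = 'deposit': 4
Step 2: Total bonus added: 4 × 25 = 100
Step 3: Original sum of amount: 28641
Step 4: Final sum = 28641 + 100 = 28741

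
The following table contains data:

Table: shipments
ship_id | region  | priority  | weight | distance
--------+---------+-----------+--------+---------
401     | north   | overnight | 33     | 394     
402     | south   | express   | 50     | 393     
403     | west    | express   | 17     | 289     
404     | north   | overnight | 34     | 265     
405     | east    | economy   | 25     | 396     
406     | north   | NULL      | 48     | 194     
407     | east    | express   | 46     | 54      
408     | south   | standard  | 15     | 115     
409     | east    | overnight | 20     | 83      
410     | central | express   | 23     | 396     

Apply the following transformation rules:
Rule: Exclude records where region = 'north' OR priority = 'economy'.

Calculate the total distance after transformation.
1330

Step 1: Find records where region = 'north' OR priority = 'economy'
Step 2: 4 records match, summing to 1249
Step 3: Original sum: 2579
Step 4: Remaining sum = 2579 - 1249 = 1330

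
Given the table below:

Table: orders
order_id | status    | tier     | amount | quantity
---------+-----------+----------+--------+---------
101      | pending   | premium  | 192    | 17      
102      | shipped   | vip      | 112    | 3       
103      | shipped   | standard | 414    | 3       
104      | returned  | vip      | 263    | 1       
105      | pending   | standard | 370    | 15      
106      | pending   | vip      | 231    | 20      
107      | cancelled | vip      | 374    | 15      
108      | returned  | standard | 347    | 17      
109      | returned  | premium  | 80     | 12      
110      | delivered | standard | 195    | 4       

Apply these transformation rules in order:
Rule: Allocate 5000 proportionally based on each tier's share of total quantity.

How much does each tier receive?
premium: 1355.14, standard: 1822.43, vip: 1822.43

Step 1: Calculate total quantity = 107
Step 2: Calculate each tier's proportion:
  premium: 29/107 = 27.10% → 1355.14
  standard: 39/107 = 36.45% → 1822.43
  vip: 39/107 = 36.45% → 1822.43
Step 3: Verify: sum of allocations ≈ 5000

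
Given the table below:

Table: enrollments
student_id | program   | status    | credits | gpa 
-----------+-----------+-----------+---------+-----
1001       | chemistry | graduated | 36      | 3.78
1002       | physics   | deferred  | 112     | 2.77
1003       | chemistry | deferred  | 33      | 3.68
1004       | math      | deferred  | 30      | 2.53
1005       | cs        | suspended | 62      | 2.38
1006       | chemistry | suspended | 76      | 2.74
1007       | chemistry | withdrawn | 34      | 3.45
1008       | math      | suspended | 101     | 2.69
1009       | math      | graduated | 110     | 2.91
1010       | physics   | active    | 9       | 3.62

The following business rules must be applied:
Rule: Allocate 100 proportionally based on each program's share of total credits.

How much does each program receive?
chemistry: 29.68, cs: 10.28, math: 39.97, physics: 20.07

Step 1: Calculate total credits = 603
Step 2: Calculate each program's proportion:
  chemistry: 179/603 = 29.68% → 29.68
  cs: 62/603 = 10.28% → 10.28
  math: 241/603 = 39.97% → 39.97
  physics: 121/603 = 20.07% → 20.07
Step 3: Verify: sum of allocations ≈ 100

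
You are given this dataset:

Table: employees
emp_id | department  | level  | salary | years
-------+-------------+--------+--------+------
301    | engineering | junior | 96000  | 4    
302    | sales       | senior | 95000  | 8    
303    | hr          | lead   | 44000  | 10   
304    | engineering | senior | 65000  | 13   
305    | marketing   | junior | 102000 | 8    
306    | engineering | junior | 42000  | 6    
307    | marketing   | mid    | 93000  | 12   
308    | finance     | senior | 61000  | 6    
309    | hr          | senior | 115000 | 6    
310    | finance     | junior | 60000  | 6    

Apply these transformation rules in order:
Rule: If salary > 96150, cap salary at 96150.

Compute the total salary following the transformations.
748300

Step 1: 2 records have salary > 96150
Step 2: These records originally summed to 217000
Step 3: After capping: 2 × 96150 = 192300
Step 4: Unaffected records sum: 556000
Step 5: Final sum = 192300 + 556000 = 748300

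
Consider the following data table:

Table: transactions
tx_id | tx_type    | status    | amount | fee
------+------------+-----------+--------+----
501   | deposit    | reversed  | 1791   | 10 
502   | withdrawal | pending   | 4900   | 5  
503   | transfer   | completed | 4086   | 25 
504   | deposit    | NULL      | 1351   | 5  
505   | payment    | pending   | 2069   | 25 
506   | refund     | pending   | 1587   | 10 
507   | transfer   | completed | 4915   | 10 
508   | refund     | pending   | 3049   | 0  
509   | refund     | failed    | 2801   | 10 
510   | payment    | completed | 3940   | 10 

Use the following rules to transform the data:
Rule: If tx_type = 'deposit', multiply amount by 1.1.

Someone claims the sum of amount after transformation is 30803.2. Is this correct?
Yes, the result is correct.

Step 1: Calculate the correct sum after transformation
Step 2: Apply multiplier 1.1 to records where tx_type = 'deposit'
Step 3: Correct result = 30803.2
Step 4: Claimed result = 30803.2
Step 5: 30803.2 = 30803.2 ✓
Conclusion: The claimed result is correct.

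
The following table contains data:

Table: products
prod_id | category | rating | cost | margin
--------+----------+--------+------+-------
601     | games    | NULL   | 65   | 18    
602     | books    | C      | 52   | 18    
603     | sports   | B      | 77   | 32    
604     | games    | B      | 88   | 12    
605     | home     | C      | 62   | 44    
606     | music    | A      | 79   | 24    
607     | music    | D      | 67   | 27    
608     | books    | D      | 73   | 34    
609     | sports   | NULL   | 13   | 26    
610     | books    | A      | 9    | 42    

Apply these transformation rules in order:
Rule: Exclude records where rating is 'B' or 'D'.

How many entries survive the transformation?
6

Step 1: Count records to exclude
  - 2 (B) + 2 (D) = 4 records
Step 2: Total records: 10
Step 3: Remaining = 10 - 4 = 6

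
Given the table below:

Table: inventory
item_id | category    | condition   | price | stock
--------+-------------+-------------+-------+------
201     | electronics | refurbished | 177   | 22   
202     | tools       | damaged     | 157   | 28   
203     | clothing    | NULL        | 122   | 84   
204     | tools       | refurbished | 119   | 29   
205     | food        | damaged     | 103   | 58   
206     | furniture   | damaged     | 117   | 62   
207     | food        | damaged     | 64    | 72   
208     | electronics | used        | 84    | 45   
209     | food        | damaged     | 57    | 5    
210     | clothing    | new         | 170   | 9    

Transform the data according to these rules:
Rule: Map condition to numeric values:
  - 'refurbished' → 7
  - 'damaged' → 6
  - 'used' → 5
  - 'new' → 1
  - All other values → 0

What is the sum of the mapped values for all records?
50

Step 1: Apply mapping to each record
Step 2: Count by status:
  'refurbished': 2 records × 7 = 14
  'damaged': 5 records × 6 = 30
  'used': 1 records × 5 = 5
  'new': 1 records × 1 = 1
Step 3: Sum all mapped values = 50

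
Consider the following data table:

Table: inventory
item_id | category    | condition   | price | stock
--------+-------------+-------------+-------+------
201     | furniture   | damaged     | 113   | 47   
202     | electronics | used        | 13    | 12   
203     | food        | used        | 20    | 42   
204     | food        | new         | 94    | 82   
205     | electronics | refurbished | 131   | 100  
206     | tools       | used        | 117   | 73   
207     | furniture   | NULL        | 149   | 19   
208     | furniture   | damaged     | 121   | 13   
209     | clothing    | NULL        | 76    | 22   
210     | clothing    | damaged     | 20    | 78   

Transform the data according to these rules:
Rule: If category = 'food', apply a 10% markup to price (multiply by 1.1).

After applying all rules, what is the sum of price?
865.4

Step 1: Records with category = 'food' have total price = 114
Step 2: Apply multiplier: 114 × 1.1 = 125.4
Step 3: Other records total: 740
Step 4: Final sum = 125.4 + 740 = 865.4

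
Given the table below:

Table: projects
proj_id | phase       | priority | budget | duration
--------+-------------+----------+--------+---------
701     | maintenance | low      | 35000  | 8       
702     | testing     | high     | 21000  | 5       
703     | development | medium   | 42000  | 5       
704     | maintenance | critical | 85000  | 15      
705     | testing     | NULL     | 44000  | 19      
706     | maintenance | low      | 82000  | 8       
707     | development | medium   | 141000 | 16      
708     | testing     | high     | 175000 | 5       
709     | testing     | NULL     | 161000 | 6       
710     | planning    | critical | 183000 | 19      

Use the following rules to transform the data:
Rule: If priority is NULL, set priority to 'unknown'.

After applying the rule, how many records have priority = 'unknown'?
2

Step 1: Count records where priority IS NULL
Step 2: Found 2 records with NULL priority
Step 3: These records will have priority set to 'unknown'
Step 4: Records already having priority = 'unknown': 0
Step 5: Answer: 2 + 0 = 2 records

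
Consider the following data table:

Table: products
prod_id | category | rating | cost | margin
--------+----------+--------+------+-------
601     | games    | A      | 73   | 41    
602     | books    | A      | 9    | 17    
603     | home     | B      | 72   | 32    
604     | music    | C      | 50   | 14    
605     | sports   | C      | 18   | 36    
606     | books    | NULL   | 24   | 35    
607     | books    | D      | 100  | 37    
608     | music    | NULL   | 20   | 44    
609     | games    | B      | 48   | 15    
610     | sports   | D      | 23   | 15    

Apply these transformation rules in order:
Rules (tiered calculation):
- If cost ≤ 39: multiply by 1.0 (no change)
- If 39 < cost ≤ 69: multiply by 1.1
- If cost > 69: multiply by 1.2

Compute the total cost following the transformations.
495.8

Step 1: Tier 1 (cost ≤ 39): 5 records, sum = 94 × 1.0 = 94.0
Step 2: Tier 2 (39 < cost ≤ 69): 2 records, sum = 98 × 1.1 = 107.8
Step 3: Tier 3 (cost > 69): 3 records, sum = 245 × 1.2 = 294.0
Step 4: Final sum = 94.0 + 107.8 + 294.0 = 495.8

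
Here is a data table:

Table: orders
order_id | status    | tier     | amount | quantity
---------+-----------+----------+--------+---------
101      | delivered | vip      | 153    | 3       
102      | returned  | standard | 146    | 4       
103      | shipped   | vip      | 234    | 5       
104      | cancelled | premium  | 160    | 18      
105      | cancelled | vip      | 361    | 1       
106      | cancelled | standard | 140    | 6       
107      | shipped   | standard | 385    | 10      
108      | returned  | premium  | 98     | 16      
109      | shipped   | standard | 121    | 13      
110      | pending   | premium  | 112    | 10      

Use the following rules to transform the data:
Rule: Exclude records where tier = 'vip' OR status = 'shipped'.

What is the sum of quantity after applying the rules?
54

Step 1: Find records where tier = 'vip' OR status = 'shipped'
Step 2: 5 records match, summing to 32
Step 3: Original sum: 86
Step 4: Remaining sum = 86 - 32 = 54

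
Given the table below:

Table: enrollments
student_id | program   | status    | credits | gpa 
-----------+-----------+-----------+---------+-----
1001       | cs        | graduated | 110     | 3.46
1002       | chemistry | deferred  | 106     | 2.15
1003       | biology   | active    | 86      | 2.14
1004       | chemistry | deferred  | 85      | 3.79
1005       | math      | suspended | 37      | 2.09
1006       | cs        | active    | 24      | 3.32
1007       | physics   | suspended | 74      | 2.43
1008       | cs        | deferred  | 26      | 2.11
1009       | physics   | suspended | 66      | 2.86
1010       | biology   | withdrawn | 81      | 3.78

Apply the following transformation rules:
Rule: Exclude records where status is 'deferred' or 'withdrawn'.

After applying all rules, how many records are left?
6

Step 1: Count records to exclude
  - 3 (deferred) + 1 (withdrawn) = 4 records
Step 2: Total records: 10
Step 3: Remaining = 10 - 4 = 6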